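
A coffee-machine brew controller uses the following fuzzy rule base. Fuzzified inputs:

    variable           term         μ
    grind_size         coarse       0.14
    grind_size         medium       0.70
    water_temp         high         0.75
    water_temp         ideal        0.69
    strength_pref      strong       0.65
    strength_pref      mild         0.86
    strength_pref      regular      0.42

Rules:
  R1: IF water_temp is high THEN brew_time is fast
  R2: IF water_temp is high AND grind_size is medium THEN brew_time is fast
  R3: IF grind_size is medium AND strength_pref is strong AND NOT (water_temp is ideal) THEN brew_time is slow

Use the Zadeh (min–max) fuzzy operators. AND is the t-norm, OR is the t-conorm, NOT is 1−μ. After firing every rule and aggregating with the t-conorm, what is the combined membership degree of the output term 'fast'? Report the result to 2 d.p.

R1: high=0.75 → w = 0.75
R2: high=0.75, medium=0.70; AND[min(a, b)] → w = 0.70
R3: medium=0.70, strong=0.65, ¬ideal=1−0.69=0.31; AND[min(a, b)] → w = 0.31
Rules with consequent 'fast': {R1, R2} → strengths 0.75, 0.70
Aggregate via t-conorm [max(a, b)]: 0.75

0.75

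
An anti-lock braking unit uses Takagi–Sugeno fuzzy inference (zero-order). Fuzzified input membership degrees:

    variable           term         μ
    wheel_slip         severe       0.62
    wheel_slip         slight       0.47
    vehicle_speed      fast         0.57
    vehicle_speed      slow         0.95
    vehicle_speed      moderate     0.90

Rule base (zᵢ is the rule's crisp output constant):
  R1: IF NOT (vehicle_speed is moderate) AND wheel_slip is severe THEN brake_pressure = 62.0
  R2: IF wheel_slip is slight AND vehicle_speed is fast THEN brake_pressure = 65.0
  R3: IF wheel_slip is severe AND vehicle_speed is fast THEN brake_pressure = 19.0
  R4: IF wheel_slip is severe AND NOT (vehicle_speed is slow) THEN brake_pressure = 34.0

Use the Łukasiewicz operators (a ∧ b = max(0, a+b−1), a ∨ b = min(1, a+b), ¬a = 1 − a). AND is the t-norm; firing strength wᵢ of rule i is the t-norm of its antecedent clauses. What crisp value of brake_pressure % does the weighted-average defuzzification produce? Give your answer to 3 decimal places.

27.000

R1 (z=62.0): ¬moderate=1−0.90=0.10, severe=0.62; AND[max(0, a+b−1)] → w = 0.00
R2 (z=65.0): slight=0.47, fast=0.57; AND[max(0, a+b−1)] → w = 0.04
R3 (z=19.0): severe=0.62, fast=0.57; AND[max(0, a+b−1)] → w = 0.19
R4 (z=34.0): severe=0.62, ¬slow=1−0.95=0.05; AND[max(0, a+b−1)] → w = 0.00
Weighted average = (0.00·62.0 + 0.04·65.0 + 0.19·19.0 + 0.00·34.0) / (0.00 + 0.04 + 0.19 + 0.00)
  = 6.2100 / 0.2300 = 27.000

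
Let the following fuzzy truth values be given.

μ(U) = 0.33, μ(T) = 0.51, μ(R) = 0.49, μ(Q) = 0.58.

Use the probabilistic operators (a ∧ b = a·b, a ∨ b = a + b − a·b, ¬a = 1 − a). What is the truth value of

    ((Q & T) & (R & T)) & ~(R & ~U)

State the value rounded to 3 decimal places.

0.050

Q & T = a·b on (0.5800, 0.5100) = 0.2958
R & T = a·b on (0.4900, 0.5100) = 0.2499
(Q & T) & (R & T) = a·b on (0.2958, 0.2499) = 0.0739
~U = 1 − 0.3300 = 0.6700
R & ~U = a·b on (0.4900, 0.6700) = 0.3283
~(R & ~U) = 1 − 0.3283 = 0.6717
((Q & T) & (R & T)) & ~(R & ~U) = a·b on (0.0739, 0.6717) = 0.0497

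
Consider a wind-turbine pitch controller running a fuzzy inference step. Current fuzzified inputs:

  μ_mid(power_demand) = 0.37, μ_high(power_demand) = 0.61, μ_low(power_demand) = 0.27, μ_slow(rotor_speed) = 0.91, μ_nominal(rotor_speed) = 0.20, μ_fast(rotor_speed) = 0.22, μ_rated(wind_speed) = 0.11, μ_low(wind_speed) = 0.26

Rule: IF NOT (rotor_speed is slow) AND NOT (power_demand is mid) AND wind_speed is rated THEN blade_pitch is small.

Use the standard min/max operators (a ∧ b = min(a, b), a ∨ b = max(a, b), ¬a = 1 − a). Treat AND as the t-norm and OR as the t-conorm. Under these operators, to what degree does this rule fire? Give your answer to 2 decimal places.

firing strength: ¬slow=1−0.91=0.09, ¬mid=1−0.37=0.63, rated=0.11; AND[min(a, b)] → w = 0.09

0.09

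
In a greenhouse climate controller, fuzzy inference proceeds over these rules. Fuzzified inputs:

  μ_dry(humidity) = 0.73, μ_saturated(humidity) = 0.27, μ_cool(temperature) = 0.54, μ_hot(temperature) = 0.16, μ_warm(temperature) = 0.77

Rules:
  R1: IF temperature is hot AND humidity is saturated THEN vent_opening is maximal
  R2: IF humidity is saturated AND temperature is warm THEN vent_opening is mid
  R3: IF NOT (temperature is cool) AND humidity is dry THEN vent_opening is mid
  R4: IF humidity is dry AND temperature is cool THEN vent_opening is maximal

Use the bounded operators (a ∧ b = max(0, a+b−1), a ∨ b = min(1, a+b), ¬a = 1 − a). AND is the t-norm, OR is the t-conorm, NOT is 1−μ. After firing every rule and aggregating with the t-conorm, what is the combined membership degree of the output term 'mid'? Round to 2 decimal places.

R1: hot=0.16, saturated=0.27; AND[max(0, a+b−1)] → w = 0.00
R2: saturated=0.27, warm=0.77; AND[max(0, a+b−1)] → w = 0.04
R3: ¬cool=1−0.54=0.46, dry=0.73; AND[max(0, a+b−1)] → w = 0.19
R4: dry=0.73, cool=0.54; AND[max(0, a+b−1)] → w = 0.27
Rules with consequent 'mid': {R2, R3} → strengths 0.04, 0.19
Aggregate via t-conorm [min(1, a+b)]: 0.23

0.23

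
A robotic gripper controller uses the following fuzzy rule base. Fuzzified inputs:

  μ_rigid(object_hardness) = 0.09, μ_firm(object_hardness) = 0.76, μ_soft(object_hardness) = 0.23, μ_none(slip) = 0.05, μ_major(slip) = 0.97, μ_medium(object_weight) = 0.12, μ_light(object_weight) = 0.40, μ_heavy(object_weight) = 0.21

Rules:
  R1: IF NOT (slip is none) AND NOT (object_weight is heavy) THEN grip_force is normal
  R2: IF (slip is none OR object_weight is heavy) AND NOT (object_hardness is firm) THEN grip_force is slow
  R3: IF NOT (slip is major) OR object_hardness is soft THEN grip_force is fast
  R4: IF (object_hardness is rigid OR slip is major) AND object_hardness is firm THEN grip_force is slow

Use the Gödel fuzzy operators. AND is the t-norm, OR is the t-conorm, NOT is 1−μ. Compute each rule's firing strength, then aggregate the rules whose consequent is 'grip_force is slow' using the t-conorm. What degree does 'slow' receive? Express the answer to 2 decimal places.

R1: ¬none=1−0.05=0.95, ¬heavy=1−0.21=0.79; AND[min(a, b)] → w = 0.79
R2: (none=0.05 OR heavy=0.21) = 0.21; AND[min(a, b)] with ¬firm=1−0.76=0.24 → w = 0.21
R3: ¬major=1−0.97=0.03, soft=0.23; OR[max(a, b)] → w = 0.23
R4: (rigid=0.09 OR major=0.97) = 0.97; AND[min(a, b)] with firm=0.76 → w = 0.76
Rules with consequent 'slow': {R2, R4} → strengths 0.21, 0.76
Aggregate via t-conorm [max(a, b)]: 0.76

0.76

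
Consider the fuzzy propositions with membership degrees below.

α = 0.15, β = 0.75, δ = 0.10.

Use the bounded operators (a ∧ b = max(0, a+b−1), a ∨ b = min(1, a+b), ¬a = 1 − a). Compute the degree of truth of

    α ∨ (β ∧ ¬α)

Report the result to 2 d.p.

¬α = 1 − 0.15 = 0.85
β ∧ ¬α = max(0, a+b−1) on (0.75, 0.85) = 0.60
α ∨ (β ∧ ¬α) = min(1, a+b) on (0.15, 0.60) = 0.75

0.75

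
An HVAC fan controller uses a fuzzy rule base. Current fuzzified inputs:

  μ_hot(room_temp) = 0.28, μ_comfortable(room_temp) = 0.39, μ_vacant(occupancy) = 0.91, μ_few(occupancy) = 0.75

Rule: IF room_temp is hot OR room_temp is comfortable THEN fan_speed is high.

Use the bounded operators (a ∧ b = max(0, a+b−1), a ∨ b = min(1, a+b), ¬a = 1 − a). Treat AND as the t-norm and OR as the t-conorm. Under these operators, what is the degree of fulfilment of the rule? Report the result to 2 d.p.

firing strength: hot=0.28, comfortable=0.39; OR[min(1, a+b)] → w = 0.67

0.67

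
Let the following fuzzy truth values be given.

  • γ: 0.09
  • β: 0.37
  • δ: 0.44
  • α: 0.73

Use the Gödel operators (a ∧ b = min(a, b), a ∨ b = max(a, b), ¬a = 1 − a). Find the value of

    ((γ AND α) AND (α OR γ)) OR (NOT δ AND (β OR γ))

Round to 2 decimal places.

γ AND α = min(a, b) on (0.09, 0.73) = 0.09
α OR γ = max(a, b) on (0.73, 0.09) = 0.73
(γ AND α) AND (α OR γ) = min(a, b) on (0.09, 0.73) = 0.09
NOT δ = 1 − 0.44 = 0.56
β OR γ = max(a, b) on (0.37, 0.09) = 0.37
NOT δ AND (β OR γ) = min(a, b) on (0.56, 0.37) = 0.37
((γ AND α) AND (α OR γ)) OR (NOT δ AND (β OR γ)) = max(a, b) on (0.09, 0.37) = 0.37

0.37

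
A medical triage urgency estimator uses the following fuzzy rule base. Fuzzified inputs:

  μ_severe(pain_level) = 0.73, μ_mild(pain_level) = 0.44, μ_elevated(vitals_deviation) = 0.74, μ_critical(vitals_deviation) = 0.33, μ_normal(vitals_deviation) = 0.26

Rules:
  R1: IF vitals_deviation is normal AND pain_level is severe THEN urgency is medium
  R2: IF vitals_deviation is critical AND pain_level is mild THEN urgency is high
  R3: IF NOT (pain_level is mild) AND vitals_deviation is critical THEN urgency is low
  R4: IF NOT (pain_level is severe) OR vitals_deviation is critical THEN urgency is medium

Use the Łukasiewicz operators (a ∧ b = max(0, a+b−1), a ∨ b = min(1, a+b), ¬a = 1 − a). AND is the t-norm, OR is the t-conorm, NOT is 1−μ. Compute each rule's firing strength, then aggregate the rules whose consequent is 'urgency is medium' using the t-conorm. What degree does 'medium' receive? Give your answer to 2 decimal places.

0.60

R1: normal=0.26, severe=0.73; AND[max(0, a+b−1)] → w = 0.00
R2: critical=0.33, mild=0.44; AND[max(0, a+b−1)] → w = 0.00
R3: ¬mild=1−0.44=0.56, critical=0.33; AND[max(0, a+b−1)] → w = 0.00
R4: ¬severe=1−0.73=0.27, critical=0.33; OR[min(1, a+b)] → w = 0.60
Rules with consequent 'medium': {R1, R4} → strengths 0.00, 0.60
Aggregate via t-conorm [min(1, a+b)]: 0.60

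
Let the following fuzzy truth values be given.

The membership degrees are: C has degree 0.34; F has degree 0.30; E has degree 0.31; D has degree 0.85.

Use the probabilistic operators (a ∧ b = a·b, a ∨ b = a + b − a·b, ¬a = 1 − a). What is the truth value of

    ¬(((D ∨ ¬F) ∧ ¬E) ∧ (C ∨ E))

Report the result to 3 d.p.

¬F = 1 − 0.3000 = 0.7000
D ∨ ¬F = a + b − a·b on (0.8500, 0.7000) = 0.9550
¬E = 1 − 0.3100 = 0.6900
(D ∨ ¬F) ∧ ¬E = a·b on (0.9550, 0.6900) = 0.6589
C ∨ E = a + b − a·b on (0.3400, 0.3100) = 0.5446
((D ∨ ¬F) ∧ ¬E) ∧ (C ∨ E) = a·b on (0.6589, 0.5446) = 0.3589
¬(((D ∨ ¬F) ∧ ¬E) ∧ (C ∨ E)) = 1 − 0.3589 = 0.6411

0.641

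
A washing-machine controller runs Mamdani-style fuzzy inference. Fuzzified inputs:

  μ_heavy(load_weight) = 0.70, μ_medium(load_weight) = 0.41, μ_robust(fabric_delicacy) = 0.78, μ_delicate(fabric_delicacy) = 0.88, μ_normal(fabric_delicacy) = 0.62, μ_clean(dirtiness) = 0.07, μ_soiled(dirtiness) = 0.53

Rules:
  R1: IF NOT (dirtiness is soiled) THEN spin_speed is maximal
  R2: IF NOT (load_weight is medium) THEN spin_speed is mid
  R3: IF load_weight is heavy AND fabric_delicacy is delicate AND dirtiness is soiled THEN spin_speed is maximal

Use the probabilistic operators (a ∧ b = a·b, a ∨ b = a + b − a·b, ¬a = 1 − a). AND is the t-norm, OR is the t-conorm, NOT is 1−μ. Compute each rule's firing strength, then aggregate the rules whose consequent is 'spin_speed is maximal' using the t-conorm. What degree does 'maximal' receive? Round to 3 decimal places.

0.643

R1: ¬soiled=1−0.53=0.47 → w = 0.4700
R2: ¬medium=1−0.41=0.59 → w = 0.5900
R3: heavy=0.70, delicate=0.88, soiled=0.53; AND[a·b] → w = 0.3265
Rules with consequent 'maximal': {R1, R3} → strengths 0.4700, 0.3265
Aggregate via t-conorm [a + b − a·b]: 0.6430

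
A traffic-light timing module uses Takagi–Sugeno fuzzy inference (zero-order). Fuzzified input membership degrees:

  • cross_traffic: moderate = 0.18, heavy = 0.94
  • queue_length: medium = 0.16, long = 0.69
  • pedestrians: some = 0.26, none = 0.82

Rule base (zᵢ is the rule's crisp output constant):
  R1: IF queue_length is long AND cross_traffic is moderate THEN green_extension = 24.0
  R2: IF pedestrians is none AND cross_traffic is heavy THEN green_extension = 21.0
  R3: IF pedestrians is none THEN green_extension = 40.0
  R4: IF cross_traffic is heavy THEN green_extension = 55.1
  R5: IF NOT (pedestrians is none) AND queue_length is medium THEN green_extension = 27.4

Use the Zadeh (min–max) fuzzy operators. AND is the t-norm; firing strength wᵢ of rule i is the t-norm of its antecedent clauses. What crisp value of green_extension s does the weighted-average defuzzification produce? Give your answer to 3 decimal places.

R1 (z=24.0): long=0.69, moderate=0.18; AND[min(a, b)] → w = 0.18
R2 (z=21.0): none=0.82, heavy=0.94; AND[min(a, b)] → w = 0.82
R3 (z=40.0): none=0.82 → w = 0.82
R4 (z=55.1): heavy=0.94 → w = 0.94
R5 (z=27.4): ¬none=1−0.82=0.18, medium=0.16; AND[min(a, b)] → w = 0.16
Weighted average = (0.18·24.0 + 0.82·21.0 + 0.82·40.0 + 0.94·55.1 + 0.16·27.4) / (0.18 + 0.82 + 0.82 + 0.94 + 0.16)
  = 110.5180 / 2.9200 = 37.849

37.849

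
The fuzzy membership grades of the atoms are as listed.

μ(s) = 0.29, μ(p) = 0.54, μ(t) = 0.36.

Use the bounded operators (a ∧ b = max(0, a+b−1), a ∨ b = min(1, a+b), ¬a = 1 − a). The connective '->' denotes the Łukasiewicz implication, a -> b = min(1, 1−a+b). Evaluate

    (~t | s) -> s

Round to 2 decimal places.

0.36

~t = 1 − 0.36 = 0.64
~t | s = min(1, a+b) on (0.64, 0.29) = 0.93
(~t | s) -> s  [Łukasiewicz: min(1, 1−a+b)] with a=0.93, b=0.29 → 0.36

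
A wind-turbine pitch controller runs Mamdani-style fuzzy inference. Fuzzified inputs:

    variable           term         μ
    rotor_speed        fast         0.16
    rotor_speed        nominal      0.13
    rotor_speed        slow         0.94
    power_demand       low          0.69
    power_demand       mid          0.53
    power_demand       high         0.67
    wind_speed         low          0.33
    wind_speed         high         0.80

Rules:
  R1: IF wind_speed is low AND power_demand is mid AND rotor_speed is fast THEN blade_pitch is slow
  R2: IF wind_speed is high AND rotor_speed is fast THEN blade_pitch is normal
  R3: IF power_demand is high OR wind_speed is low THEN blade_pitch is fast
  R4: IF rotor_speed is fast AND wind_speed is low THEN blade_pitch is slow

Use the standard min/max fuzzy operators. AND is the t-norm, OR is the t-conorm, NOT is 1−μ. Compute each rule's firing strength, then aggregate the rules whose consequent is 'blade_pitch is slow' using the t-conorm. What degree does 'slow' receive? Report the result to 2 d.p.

R1: low=0.33, mid=0.53, fast=0.16; AND[min(a, b)] → w = 0.16
R2: high=0.80, fast=0.16; AND[min(a, b)] → w = 0.16
R3: high=0.67, low=0.33; OR[max(a, b)] → w = 0.67
R4: fast=0.16, low=0.33; AND[min(a, b)] → w = 0.16
Rules with consequent 'slow': {R1, R4} → strengths 0.16, 0.16
Aggregate via t-conorm [max(a, b)]: 0.16

0.16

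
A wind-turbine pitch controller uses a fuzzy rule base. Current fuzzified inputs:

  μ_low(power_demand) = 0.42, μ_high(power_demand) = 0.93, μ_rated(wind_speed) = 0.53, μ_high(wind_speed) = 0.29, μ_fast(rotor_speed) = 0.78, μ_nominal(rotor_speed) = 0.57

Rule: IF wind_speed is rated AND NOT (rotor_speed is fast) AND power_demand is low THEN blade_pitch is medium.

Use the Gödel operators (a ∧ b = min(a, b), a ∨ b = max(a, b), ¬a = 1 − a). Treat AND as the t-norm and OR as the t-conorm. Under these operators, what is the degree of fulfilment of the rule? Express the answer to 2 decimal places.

0.22

firing strength: rated=0.53, ¬fast=1−0.78=0.22, low=0.42; AND[min(a, b)] → w = 0.22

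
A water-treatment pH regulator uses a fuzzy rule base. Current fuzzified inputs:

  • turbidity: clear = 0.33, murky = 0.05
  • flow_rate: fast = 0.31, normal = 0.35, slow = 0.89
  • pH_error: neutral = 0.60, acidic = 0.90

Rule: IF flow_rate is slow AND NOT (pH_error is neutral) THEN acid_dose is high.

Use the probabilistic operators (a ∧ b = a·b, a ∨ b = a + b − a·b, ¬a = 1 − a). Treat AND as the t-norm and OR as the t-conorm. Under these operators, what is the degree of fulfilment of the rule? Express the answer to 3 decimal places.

0.356

firing strength: slow=0.89, ¬neutral=1−0.60=0.40; AND[a·b] → w = 0.3560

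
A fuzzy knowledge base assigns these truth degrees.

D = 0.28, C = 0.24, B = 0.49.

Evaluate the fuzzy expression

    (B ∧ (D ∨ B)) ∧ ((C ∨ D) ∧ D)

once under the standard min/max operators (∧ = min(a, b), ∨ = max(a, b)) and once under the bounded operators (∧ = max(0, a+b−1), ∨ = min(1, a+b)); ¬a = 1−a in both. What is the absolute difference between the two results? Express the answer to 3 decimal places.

0.280

Under standard min/max:
  D ∨ B = max(a, b) on (0.28, 0.49) = 0.49
  B ∧ (D ∨ B) = min(a, b) on (0.49, 0.49) = 0.49
  C ∨ D = max(a, b) on (0.24, 0.28) = 0.28
  (C ∨ D) ∧ D = min(a, b) on (0.28, 0.28) = 0.28
  (B ∧ (D ∨ B)) ∧ ((C ∨ D) ∧ D) = min(a, b) on (0.49, 0.28) = 0.28
  → value = 0.2800
Under bounded:
  D ∨ B = min(1, a+b) on (0.28, 0.49) = 0.77
  B ∧ (D ∨ B) = max(0, a+b−1) on (0.49, 0.77) = 0.26
  C ∨ D = min(1, a+b) on (0.24, 0.28) = 0.52
  (C ∨ D) ∧ D = max(0, a+b−1) on (0.52, 0.28) = 0.00
  (B ∧ (D ∨ B)) ∧ ((C ∨ D) ∧ D) = max(0, a+b−1) on (0.26, 0.00) = 0.00
  → value = 0.0000
|0.2800 − 0.0000| = 0.280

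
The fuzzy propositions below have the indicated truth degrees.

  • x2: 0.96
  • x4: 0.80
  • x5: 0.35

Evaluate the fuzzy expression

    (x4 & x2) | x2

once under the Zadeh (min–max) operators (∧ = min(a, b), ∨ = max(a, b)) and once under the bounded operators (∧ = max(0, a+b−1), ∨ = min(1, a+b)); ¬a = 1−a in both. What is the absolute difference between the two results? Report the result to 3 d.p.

Under Zadeh (min–max):
  x4 & x2 = min(a, b) on (0.80, 0.96) = 0.80
  (x4 & x2) | x2 = max(a, b) on (0.80, 0.96) = 0.96
  → value = 0.9600
Under bounded:
  x4 & x2 = max(0, a+b−1) on (0.80, 0.96) = 0.76
  (x4 & x2) | x2 = min(1, a+b) on (0.76, 0.96) = 1.00
  → value = 1.0000
|0.9600 − 1.0000| = 0.040

0.040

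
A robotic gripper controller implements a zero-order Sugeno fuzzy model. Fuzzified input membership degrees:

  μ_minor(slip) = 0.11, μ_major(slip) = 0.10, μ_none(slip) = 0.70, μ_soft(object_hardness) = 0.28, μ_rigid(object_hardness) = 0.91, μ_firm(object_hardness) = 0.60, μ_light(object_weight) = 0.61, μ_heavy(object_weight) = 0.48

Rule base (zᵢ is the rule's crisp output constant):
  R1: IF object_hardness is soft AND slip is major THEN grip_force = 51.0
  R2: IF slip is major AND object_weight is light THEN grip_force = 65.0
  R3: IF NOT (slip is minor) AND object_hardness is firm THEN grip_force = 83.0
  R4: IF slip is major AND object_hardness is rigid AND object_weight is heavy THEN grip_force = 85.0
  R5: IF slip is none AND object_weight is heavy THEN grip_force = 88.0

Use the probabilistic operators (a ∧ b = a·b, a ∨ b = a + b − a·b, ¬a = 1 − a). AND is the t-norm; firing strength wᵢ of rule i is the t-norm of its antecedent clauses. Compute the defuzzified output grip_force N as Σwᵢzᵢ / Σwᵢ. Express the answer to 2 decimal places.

82.77

R1 (z=51.0): soft=0.28, major=0.10; AND[a·b] → w = 0.0280
R2 (z=65.0): major=0.10, light=0.61; AND[a·b] → w = 0.0610
R3 (z=83.0): ¬minor=1−0.11=0.89, firm=0.60; AND[a·b] → w = 0.5340
R4 (z=85.0): major=0.10, rigid=0.91, heavy=0.48; AND[a·b] → w = 0.0437
R5 (z=88.0): none=0.70, heavy=0.48; AND[a·b] → w = 0.3360
Weighted average = (0.0280·51.0 + 0.0610·65.0 + 0.5340·83.0 + 0.0437·85.0 + 0.3360·88.0) / (0.0280 + 0.0610 + 0.5340 + 0.0437 + 0.3360)
  = 82.9958 / 1.0027 = 82.77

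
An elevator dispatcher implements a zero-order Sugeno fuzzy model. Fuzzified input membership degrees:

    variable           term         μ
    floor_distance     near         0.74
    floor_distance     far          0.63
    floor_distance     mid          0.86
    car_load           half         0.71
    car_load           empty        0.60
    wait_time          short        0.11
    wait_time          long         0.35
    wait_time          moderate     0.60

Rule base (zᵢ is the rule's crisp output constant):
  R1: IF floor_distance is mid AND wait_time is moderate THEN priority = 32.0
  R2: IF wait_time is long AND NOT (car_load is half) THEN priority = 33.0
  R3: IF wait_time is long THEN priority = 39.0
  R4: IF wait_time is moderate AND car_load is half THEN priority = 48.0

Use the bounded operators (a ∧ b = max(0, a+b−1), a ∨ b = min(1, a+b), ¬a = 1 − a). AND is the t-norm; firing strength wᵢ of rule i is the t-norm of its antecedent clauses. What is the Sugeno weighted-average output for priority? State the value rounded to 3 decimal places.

R1 (z=32.0): mid=0.86, moderate=0.60; AND[max(0, a+b−1)] → w = 0.46
R2 (z=33.0): long=0.35, ¬half=1−0.71=0.29; AND[max(0, a+b−1)] → w = 0.00
R3 (z=39.0): long=0.35 → w = 0.35
R4 (z=48.0): moderate=0.60, half=0.71; AND[max(0, a+b−1)] → w = 0.31
Weighted average = (0.46·32.0 + 0.00·33.0 + 0.35·39.0 + 0.31·48.0) / (0.46 + 0.00 + 0.35 + 0.31)
  = 43.2500 / 1.1200 = 38.616

38.616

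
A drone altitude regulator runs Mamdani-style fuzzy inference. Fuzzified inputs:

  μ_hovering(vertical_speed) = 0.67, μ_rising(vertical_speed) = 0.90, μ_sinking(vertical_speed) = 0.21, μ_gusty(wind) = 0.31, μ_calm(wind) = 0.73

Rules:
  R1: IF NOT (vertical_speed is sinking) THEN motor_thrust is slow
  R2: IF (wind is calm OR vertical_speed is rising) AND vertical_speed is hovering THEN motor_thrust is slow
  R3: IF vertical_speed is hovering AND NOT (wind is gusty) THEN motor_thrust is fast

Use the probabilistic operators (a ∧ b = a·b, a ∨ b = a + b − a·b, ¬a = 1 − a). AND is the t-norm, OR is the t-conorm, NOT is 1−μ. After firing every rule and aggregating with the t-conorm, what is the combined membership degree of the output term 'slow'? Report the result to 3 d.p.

0.927

R1: ¬sinking=1−0.21=0.79 → w = 0.7900
R2: (calm=0.73 OR rising=0.90) = 0.9730; AND[a·b] with hovering=0.67 → w = 0.6519
R3: hovering=0.67, ¬gusty=1−0.31=0.69; AND[a·b] → w = 0.4623
Rules with consequent 'slow': {R1, R2} → strengths 0.7900, 0.6519
Aggregate via t-conorm [a + b − a·b]: 0.9269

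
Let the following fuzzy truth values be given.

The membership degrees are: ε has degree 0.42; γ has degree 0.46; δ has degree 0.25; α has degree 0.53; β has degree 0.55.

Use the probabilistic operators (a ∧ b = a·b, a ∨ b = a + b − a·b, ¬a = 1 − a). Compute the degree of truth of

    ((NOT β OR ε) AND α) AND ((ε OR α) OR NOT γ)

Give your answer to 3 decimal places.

0.316

NOT β = 1 − 0.5500 = 0.4500
NOT β OR ε = a + b − a·b on (0.4500, 0.4200) = 0.6810
(NOT β OR ε) AND α = a·b on (0.6810, 0.5300) = 0.3609
ε OR α = a + b − a·b on (0.4200, 0.5300) = 0.7274
NOT γ = 1 − 0.4600 = 0.5400
(ε OR α) OR NOT γ = a + b − a·b on (0.7274, 0.5400) = 0.8746
((NOT β OR ε) AND α) AND ((ε OR α) OR NOT γ) = a·b on (0.3609, 0.8746) = 0.3157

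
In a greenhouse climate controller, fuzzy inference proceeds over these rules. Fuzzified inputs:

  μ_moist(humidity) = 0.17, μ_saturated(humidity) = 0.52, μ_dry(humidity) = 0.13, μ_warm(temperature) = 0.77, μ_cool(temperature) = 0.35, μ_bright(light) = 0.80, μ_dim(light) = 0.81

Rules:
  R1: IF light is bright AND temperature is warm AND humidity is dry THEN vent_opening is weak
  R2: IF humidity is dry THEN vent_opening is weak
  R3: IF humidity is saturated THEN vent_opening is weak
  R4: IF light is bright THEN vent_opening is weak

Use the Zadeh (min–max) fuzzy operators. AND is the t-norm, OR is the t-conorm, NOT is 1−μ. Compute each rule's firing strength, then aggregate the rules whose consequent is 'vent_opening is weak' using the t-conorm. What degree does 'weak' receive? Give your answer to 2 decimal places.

R1: bright=0.80, warm=0.77, dry=0.13; AND[min(a, b)] → w = 0.13
R2: dry=0.13 → w = 0.13
R3: saturated=0.52 → w = 0.52
R4: bright=0.80 → w = 0.80
Rules with consequent 'weak': {R1, R2, R3, R4} → strengths 0.13, 0.13, 0.52, 0.80
Aggregate via t-conorm [max(a, b)]: 0.80

0.80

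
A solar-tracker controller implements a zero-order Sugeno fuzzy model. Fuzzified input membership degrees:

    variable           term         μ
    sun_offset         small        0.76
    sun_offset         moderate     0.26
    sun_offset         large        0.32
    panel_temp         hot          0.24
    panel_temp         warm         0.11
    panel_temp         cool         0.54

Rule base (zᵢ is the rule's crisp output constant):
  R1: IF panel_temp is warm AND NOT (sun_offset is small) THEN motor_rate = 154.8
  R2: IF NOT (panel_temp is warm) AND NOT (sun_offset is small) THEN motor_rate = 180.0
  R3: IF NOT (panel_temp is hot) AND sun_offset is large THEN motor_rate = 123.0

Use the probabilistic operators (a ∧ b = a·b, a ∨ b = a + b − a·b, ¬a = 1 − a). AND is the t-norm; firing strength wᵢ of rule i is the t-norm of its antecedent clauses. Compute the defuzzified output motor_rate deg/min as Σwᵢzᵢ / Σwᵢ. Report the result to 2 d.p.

R1 (z=154.8): warm=0.11, ¬small=1−0.76=0.24; AND[a·b] → w = 0.0264
R2 (z=180.0): ¬warm=1−0.11=0.89, ¬small=1−0.76=0.24; AND[a·b] → w = 0.2136
R3 (z=123.0): ¬hot=1−0.24=0.76, large=0.32; AND[a·b] → w = 0.2432
Weighted average = (0.0264·154.8 + 0.2136·180.0 + 0.2432·123.0) / (0.0264 + 0.2136 + 0.2432)
  = 72.4483 / 0.4832 = 149.93

149.93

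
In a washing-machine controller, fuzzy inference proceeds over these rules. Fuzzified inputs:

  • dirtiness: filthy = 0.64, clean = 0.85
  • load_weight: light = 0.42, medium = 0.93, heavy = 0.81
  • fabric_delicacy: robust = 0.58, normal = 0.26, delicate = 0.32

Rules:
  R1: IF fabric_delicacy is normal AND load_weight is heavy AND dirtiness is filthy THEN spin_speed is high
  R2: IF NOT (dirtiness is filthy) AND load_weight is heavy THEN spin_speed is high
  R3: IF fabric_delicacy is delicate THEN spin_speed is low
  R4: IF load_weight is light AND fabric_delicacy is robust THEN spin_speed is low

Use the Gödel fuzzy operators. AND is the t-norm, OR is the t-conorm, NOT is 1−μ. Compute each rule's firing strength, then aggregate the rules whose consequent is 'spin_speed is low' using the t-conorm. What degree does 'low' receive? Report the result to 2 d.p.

0.42

R1: normal=0.26, heavy=0.81, filthy=0.64; AND[min(a, b)] → w = 0.26
R2: ¬filthy=1−0.64=0.36, heavy=0.81; AND[min(a, b)] → w = 0.36
R3: delicate=0.32 → w = 0.32
R4: light=0.42, robust=0.58; AND[min(a, b)] → w = 0.42
Rules with consequent 'low': {R3, R4} → strengths 0.32, 0.42
Aggregate via t-conorm [max(a, b)]: 0.42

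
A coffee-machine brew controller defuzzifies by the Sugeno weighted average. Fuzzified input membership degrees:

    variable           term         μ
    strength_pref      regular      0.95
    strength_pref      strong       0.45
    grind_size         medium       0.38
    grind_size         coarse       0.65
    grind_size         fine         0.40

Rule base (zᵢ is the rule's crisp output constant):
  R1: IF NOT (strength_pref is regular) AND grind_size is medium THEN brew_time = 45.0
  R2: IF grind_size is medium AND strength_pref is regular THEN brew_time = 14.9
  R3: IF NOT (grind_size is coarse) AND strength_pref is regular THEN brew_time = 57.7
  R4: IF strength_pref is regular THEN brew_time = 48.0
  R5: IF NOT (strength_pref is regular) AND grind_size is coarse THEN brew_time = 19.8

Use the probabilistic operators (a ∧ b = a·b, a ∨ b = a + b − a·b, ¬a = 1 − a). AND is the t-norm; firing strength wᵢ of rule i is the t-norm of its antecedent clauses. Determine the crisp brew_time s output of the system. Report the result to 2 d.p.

R1 (z=45.0): ¬regular=1−0.95=0.05, medium=0.38; AND[a·b] → w = 0.0190
R2 (z=14.9): medium=0.38, regular=0.95; AND[a·b] → w = 0.3610
R3 (z=57.7): ¬coarse=1−0.65=0.35, regular=0.95; AND[a·b] → w = 0.3325
R4 (z=48.0): regular=0.95 → w = 0.9500
R5 (z=19.8): ¬regular=1−0.95=0.05, coarse=0.65; AND[a·b] → w = 0.0325
Weighted average = (0.0190·45.0 + 0.3610·14.9 + 0.3325·57.7 + 0.9500·48.0 + 0.0325·19.8) / (0.0190 + 0.3610 + 0.3325 + 0.9500 + 0.0325)
  = 71.6626 / 1.6950 = 42.28

42.28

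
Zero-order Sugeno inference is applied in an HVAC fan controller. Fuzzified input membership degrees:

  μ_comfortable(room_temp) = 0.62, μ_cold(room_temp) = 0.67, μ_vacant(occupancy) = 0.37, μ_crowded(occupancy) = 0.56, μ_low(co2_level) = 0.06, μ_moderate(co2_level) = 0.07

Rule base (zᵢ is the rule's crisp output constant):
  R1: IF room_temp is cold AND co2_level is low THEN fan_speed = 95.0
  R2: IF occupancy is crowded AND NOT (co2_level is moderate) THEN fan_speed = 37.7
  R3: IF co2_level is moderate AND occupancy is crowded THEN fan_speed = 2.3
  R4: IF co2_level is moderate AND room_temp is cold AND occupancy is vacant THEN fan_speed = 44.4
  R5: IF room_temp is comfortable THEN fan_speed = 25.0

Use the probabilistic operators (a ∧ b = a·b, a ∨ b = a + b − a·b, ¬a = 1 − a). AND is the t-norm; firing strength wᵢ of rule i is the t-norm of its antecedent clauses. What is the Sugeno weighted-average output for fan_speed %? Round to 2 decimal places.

R1 (z=95.0): cold=0.67, low=0.06; AND[a·b] → w = 0.0402
R2 (z=37.7): crowded=0.56, ¬moderate=1−0.07=0.93; AND[a·b] → w = 0.5208
R3 (z=2.3): moderate=0.07, crowded=0.56; AND[a·b] → w = 0.0392
R4 (z=44.4): moderate=0.07, cold=0.67, vacant=0.37; AND[a·b] → w = 0.0174
R5 (z=25.0): comfortable=0.62 → w = 0.6200
Weighted average = (0.0402·95.0 + 0.5208·37.7 + 0.0392·2.3 + 0.0174·44.4 + 0.6200·25.0) / (0.0402 + 0.5208 + 0.0392 + 0.0174 + 0.6200)
  = 39.8138 / 1.2376 = 32.17

32.17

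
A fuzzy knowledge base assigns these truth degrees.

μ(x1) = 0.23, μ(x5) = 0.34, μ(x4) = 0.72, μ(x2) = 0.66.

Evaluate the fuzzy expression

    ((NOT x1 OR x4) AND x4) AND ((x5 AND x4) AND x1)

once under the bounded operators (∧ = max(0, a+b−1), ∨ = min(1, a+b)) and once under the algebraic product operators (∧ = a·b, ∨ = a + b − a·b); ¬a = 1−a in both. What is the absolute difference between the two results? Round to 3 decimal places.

Under bounded:
  NOT x1 = 1 − 0.23 = 0.77
  NOT x1 OR x4 = min(1, a+b) on (0.77, 0.72) = 1.00
  (NOT x1 OR x4) AND x4 = max(0, a+b−1) on (1.00, 0.72) = 0.72
  x5 AND x4 = max(0, a+b−1) on (0.34, 0.72) = 0.06
  (x5 AND x4) AND x1 = max(0, a+b−1) on (0.06, 0.23) = 0.00
  ((NOT x1 OR x4) AND x4) AND ((x5 AND x4) AND x1) = max(0, a+b−1) on (0.72, 0.00) = 0.00
  → value = 0.0000
Under algebraic product:
  NOT x1 = 1 − 0.2300 = 0.7700
  NOT x1 OR x4 = a + b − a·b on (0.7700, 0.7200) = 0.9356
  (NOT x1 OR x4) AND x4 = a·b on (0.9356, 0.7200) = 0.6736
  x5 AND x4 = a·b on (0.3400, 0.7200) = 0.2448
  (x5 AND x4) AND x1 = a·b on (0.2448, 0.2300) = 0.0563
  ((NOT x1 OR x4) AND x4) AND ((x5 AND x4) AND x1) = a·b on (0.6736, 0.0563) = 0.0379
  → value = 0.0379
|0.0000 − 0.0379| = 0.038

0.038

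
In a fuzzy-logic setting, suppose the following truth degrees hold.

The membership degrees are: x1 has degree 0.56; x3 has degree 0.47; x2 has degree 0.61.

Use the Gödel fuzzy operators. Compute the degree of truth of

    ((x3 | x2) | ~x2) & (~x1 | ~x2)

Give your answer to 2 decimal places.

0.44

x3 | x2 = max(a, b) on (0.47, 0.61) = 0.61
~x2 = 1 − 0.61 = 0.39
(x3 | x2) | ~x2 = max(a, b) on (0.61, 0.39) = 0.61
~x1 = 1 − 0.56 = 0.44
~x2 = 1 − 0.61 = 0.39
~x1 | ~x2 = max(a, b) on (0.44, 0.39) = 0.44
((x3 | x2) | ~x2) & (~x1 | ~x2) = min(a, b) on (0.61, 0.44) = 0.44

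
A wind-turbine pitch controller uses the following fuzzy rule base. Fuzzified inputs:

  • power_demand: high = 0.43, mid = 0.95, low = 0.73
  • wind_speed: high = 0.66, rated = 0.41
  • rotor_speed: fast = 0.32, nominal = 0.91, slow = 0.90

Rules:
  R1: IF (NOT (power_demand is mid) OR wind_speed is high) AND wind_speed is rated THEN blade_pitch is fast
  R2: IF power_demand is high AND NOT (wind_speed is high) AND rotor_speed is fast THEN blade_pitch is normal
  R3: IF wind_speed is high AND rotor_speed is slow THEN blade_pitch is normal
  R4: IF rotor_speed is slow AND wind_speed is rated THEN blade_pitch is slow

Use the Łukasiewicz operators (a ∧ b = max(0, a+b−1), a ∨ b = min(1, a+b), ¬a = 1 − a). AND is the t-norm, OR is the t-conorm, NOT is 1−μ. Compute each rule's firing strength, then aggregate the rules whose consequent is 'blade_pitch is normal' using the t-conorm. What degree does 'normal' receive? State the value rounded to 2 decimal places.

0.56

R1: (¬mid=1−0.95=0.05 OR high=0.66) = 0.71; AND[max(0, a+b−1)] with rated=0.41 → w = 0.12
R2: high=0.43, ¬high=1−0.66=0.34, fast=0.32; AND[max(0, a+b−1)] → w = 0.00
R3: high=0.66, slow=0.90; AND[max(0, a+b−1)] → w = 0.56
R4: slow=0.90, rated=0.41; AND[max(0, a+b−1)] → w = 0.31
Rules with consequent 'normal': {R2, R3} → strengths 0.00, 0.56
Aggregate via t-conorm [min(1, a+b)]: 0.56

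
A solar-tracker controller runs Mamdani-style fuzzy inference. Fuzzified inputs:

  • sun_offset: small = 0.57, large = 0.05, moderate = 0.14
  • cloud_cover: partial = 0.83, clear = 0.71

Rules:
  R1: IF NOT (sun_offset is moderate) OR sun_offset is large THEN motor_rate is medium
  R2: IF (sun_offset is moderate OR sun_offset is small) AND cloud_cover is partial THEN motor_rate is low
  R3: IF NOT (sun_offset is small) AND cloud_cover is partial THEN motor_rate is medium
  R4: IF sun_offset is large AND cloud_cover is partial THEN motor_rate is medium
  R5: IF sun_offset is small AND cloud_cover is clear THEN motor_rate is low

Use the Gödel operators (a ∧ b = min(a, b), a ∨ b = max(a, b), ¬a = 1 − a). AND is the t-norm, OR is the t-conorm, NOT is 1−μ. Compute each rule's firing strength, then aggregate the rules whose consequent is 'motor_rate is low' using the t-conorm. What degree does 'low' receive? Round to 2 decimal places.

R1: ¬moderate=1−0.14=0.86, large=0.05; OR[max(a, b)] → w = 0.86
R2: (moderate=0.14 OR small=0.57) = 0.57; AND[min(a, b)] with partial=0.83 → w = 0.57
R3: ¬small=1−0.57=0.43, partial=0.83; AND[min(a, b)] → w = 0.43
R4: large=0.05, partial=0.83; AND[min(a, b)] → w = 0.05
R5: small=0.57, clear=0.71; AND[min(a, b)] → w = 0.57
Rules with consequent 'low': {R2, R5} → strengths 0.57, 0.57
Aggregate via t-conorm [max(a, b)]: 0.57

0.57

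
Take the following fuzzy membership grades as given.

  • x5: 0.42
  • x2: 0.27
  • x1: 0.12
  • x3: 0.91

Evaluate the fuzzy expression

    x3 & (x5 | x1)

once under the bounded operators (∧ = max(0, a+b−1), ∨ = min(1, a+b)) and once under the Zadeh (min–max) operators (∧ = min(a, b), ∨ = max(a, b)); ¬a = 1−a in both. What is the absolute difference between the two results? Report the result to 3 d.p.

Under bounded:
  x5 | x1 = min(1, a+b) on (0.42, 0.12) = 0.54
  x3 & (x5 | x1) = max(0, a+b−1) on (0.91, 0.54) = 0.45
  → value = 0.4500
Under Zadeh (min–max):
  x5 | x1 = max(a, b) on (0.42, 0.12) = 0.42
  x3 & (x5 | x1) = min(a, b) on (0.91, 0.42) = 0.42
  → value = 0.4200
|0.4500 − 0.4200| = 0.030

0.030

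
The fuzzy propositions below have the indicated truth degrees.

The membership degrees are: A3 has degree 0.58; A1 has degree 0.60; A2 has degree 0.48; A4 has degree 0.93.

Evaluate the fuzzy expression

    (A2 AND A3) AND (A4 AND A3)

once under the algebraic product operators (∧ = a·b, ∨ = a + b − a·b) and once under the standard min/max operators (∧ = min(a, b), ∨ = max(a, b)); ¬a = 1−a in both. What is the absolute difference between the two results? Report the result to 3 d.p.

Under algebraic product:
  A2 AND A3 = a·b on (0.4800, 0.5800) = 0.2784
  A4 AND A3 = a·b on (0.9300, 0.5800) = 0.5394
  (A2 AND A3) AND (A4 AND A3) = a·b on (0.2784, 0.5394) = 0.1502
  → value = 0.1502
Under standard min/max:
  A2 AND A3 = min(a, b) on (0.48, 0.58) = 0.48
  A4 AND A3 = min(a, b) on (0.93, 0.58) = 0.58
  (A2 AND A3) AND (A4 AND A3) = min(a, b) on (0.48, 0.58) = 0.48
  → value = 0.4800
|0.1502 − 0.4800| = 0.330

0.330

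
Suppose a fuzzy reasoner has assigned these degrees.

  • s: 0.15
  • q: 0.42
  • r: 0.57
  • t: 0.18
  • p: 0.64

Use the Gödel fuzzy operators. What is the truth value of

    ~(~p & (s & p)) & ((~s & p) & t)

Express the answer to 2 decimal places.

~p = 1 − 0.64 = 0.36
s & p = min(a, b) on (0.15, 0.64) = 0.15
~p & (s & p) = min(a, b) on (0.36, 0.15) = 0.15
~(~p & (s & p)) = 1 − 0.15 = 0.85
~s = 1 − 0.15 = 0.85
~s & p = min(a, b) on (0.85, 0.64) = 0.64
(~s & p) & t = min(a, b) on (0.64, 0.18) = 0.18
~(~p & (s & p)) & ((~s & p) & t) = min(a, b) on (0.85, 0.18) = 0.18

0.18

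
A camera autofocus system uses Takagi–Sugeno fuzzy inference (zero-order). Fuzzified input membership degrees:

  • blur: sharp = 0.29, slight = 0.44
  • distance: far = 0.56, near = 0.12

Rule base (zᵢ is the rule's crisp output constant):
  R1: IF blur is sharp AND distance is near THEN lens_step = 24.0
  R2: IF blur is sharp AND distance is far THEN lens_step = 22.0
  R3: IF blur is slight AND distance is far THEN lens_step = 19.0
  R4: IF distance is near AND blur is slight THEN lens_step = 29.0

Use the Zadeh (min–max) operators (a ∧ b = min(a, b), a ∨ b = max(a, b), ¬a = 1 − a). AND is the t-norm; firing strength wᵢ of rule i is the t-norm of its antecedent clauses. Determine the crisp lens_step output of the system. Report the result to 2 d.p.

R1 (z=24.0): sharp=0.29, near=0.12; AND[min(a, b)] → w = 0.12
R2 (z=22.0): sharp=0.29, far=0.56; AND[min(a, b)] → w = 0.29
R3 (z=19.0): slight=0.44, far=0.56; AND[min(a, b)] → w = 0.44
R4 (z=29.0): near=0.12, slight=0.44; AND[min(a, b)] → w = 0.12
Weighted average = (0.12·24.0 + 0.29·22.0 + 0.44·19.0 + 0.12·29.0) / (0.12 + 0.29 + 0.44 + 0.12)
  = 21.1000 / 0.9700 = 21.75

21.75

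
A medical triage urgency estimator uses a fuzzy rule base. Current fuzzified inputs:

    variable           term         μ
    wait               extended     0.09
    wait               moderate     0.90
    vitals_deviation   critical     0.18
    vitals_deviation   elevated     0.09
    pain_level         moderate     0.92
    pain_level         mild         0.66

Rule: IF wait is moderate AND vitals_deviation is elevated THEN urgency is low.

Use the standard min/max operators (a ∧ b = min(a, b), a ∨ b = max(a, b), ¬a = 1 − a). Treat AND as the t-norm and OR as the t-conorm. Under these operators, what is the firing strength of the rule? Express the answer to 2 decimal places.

0.09

firing strength: moderate=0.90, elevated=0.09; AND[min(a, b)] → w = 0.09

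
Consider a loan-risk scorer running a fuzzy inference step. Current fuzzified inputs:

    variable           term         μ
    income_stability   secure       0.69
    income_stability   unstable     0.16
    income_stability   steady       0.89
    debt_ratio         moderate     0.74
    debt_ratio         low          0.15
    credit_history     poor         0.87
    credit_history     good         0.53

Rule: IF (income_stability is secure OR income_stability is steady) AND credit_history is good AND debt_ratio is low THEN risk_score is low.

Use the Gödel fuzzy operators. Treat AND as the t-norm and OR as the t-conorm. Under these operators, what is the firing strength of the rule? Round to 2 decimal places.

firing strength: (secure=0.69 OR steady=0.89) = 0.89; AND[min(a, b)] with good=0.53, low=0.15 → w = 0.15

0.15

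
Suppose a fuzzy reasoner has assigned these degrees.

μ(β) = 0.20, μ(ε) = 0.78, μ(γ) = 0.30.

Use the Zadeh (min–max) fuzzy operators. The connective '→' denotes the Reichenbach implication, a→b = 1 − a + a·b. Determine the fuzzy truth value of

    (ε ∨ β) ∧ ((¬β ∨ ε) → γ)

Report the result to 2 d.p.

0.44

ε ∨ β = max(a, b) on (0.78, 0.20) = 0.78
¬β = 1 − 0.20 = 0.80
¬β ∨ ε = max(a, b) on (0.80, 0.78) = 0.80
(¬β ∨ ε) → γ  [Reichenbach: 1 − a + a·b] with a=0.80, b=0.30 → 0.44
(ε ∨ β) ∧ ((¬β ∨ ε) → γ) = min(a, b) on (0.78, 0.44) = 0.44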